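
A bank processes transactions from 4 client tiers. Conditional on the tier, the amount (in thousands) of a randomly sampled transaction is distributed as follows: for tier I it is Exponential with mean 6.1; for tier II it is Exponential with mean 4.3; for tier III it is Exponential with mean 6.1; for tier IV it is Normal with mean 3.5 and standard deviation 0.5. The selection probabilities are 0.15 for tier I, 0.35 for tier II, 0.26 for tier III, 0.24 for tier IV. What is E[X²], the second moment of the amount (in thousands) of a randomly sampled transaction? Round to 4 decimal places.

46.4552

For each component E[X²] = Var + (mean)², giving I: 74.42; II: 36.98; III: 74.42; IV: 12.5.
Overall E[X²] = 0.15·74.42 + 0.35·36.98 + 0.26·74.42 + 0.24·12.5 = 46.4552.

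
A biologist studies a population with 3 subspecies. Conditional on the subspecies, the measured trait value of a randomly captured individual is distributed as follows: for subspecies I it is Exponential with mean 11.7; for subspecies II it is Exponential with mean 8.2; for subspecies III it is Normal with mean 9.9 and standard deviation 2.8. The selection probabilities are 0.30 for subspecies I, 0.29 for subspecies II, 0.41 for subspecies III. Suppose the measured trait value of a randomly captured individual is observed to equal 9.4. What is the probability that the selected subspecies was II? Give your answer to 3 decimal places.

Likelihoods f(9.4 | ·): I: 0.0382731; II: 0.0387558; III: 0.140226.
Posterior ∝ prior × likelihood. Numerator for II: 0.29·0.0387558 = 0.0112392.
Normalizing constant: 0.3·0.0382731 + 0.29·0.0387558 + 0.41·0.140226 = 0.0802137.
P(II | observation) = 0.0112392 / 0.0802137 = 0.140115.

0.140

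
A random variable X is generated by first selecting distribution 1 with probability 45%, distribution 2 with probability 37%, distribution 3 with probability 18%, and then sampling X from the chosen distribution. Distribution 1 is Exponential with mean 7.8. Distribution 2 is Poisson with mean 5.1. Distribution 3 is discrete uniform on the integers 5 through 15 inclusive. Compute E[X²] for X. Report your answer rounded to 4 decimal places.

86.0667

For each component E[X²] = Var + (mean)², giving 1: 121.68; 2: 31.11; 3: 110.
Overall E[X²] = 0.45·121.68 + 0.37·31.11 + 0.18·110 = 86.0667.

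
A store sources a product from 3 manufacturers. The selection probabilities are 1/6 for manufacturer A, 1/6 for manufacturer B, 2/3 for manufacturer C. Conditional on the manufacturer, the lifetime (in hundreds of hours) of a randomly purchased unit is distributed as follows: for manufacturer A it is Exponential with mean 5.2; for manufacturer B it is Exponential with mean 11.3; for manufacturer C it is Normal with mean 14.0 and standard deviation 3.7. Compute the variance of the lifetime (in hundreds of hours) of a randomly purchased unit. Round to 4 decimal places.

Per component, A: μ=5.2, E[X²]=54.08; B: μ=11.3, E[X²]=255.38; C: μ=14, E[X²]=209.69.
E[X] = 0.166667·5.2 + 0.166667·11.3 + 0.666667·14 = 12.0833.
E[X²] = 0.166667·54.08 + 0.166667·255.38 + 0.666667·209.69 = 191.37.
Var(X) = E[X²] − (E[X])² = 191.37 − 146.007 = 45.3631.

45.3631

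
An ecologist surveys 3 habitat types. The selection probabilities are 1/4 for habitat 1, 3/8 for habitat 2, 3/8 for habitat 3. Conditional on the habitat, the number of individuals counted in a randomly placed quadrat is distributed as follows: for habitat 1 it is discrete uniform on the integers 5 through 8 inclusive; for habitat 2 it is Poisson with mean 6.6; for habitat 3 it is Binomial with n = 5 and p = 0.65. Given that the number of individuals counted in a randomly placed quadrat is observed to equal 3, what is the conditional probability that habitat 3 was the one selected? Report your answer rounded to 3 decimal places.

0.838

Likelihoods P(X=3 | ·): 1: 0; 2: 0.0651834; 3: 0.336416.
Posterior ∝ prior × likelihood. Numerator for 3: 0.375·0.336416 = 0.126156.
Normalizing constant: 0.25·0 + 0.375·0.0651834 + 0.375·0.336416 = 0.1506.
P(3 | observation) = 0.126156 / 0.1506 = 0.83769.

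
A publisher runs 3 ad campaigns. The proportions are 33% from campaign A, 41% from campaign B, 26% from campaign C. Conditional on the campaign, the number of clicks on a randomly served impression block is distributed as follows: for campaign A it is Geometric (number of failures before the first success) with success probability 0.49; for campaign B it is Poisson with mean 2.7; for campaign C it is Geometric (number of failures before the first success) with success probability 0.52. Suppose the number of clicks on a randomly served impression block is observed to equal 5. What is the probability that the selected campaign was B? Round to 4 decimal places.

Likelihoods P(X=5 | ·): A: 0.0169062; B: 0.0803605; C: 0.0132498.
Posterior ∝ prior × likelihood. Numerator for B: 0.41·0.0803605 = 0.0329478.
Normalizing constant: 0.33·0.0169062 + 0.41·0.0803605 + 0.26·0.0132498 = 0.0419718.
P(B | observation) = 0.0329478 / 0.0419718 = 0.784998.

0.7850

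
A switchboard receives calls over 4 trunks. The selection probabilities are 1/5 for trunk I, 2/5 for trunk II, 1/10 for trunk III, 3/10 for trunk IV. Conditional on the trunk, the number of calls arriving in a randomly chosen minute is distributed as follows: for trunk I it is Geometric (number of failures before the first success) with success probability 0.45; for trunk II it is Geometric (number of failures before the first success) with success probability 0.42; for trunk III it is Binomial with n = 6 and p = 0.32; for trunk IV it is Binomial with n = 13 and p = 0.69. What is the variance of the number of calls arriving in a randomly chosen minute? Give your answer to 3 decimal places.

Per component, I: μ=1.22222, E[X²]=4.20988; II: μ=1.38095, E[X²]=5.19501; III: μ=1.92, E[X²]=4.992; IV: μ=8.97, E[X²]=83.2416.
E[X] = 0.2·1.22222 + 0.4·1.38095 + 0.1·1.92 + 0.3·8.97 = 3.67983.
E[X²] = 0.2·4.20988 + 0.4·5.19501 + 0.1·4.992 + 0.3·83.2416 = 28.3917.
Var(X) = E[X²] − (E[X])² = 28.3917 − 13.5411 = 14.8505.

14.851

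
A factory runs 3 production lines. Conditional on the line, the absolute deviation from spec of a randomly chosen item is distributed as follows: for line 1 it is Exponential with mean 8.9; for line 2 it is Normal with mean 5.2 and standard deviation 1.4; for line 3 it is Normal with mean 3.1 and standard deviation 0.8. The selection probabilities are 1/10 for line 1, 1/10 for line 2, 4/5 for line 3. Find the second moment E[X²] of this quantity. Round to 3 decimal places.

26.942

For each component E[X²] = Var + (mean)², giving 1: 158.42; 2: 29; 3: 10.25.
Overall E[X²] = 0.1·158.42 + 0.1·29 + 0.8·10.25 = 26.942.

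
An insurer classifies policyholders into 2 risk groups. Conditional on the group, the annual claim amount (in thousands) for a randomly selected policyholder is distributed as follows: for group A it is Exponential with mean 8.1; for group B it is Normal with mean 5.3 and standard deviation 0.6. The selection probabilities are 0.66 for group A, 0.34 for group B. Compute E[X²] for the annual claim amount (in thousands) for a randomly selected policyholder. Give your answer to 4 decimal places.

96.2782

For each component E[X²] = Var + (mean)², giving A: 131.22; B: 28.45.
Overall E[X²] = 0.66·131.22 + 0.34·28.45 = 96.2782.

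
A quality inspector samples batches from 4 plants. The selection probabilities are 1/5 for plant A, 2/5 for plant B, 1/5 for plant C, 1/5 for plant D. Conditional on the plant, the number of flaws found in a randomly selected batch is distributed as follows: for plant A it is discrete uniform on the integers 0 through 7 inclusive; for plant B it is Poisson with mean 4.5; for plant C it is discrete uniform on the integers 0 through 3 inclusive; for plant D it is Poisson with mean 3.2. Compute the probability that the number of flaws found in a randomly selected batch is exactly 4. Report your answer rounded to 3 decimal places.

0.137

Conditional on each plant, P(X = 4): A: 0.125; B: 0.189808; C: 0; D: 0.178093.
By total probability, P(X = 4) = 0.2·0.125 + 0.4·0.189808 + 0.2·0 + 0.2·0.178093 = 0.136542.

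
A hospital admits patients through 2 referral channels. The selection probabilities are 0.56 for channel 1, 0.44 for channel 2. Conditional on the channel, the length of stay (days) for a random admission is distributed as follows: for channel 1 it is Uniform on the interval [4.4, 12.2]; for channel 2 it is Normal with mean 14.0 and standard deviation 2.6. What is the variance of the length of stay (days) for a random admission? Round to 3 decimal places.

13.819

Per component, 1: μ=8.3, E[X²]=73.96; 2: μ=14, E[X²]=202.76.
E[X] = 0.56·8.3 + 0.44·14 = 10.808.
E[X²] = 0.56·73.96 + 0.44·202.76 = 130.632.
Var(X) = E[X²] − (E[X])² = 130.632 − 116.813 = 13.8191.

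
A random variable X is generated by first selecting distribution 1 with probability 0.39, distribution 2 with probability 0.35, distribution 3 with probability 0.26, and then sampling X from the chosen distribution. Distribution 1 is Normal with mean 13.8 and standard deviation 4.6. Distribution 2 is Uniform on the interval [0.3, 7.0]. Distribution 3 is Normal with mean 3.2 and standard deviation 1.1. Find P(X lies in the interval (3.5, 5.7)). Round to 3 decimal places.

0.224

Conditional on each component, P(3.5 < X < 5.7): 1: 0.0265565; 2: 0.328358; 3: 0.38101.
By total probability, P(3.5 < X < 5.7) = 0.39·0.0265565 + 0.35·0.328358 + 0.26·0.38101 = 0.224345.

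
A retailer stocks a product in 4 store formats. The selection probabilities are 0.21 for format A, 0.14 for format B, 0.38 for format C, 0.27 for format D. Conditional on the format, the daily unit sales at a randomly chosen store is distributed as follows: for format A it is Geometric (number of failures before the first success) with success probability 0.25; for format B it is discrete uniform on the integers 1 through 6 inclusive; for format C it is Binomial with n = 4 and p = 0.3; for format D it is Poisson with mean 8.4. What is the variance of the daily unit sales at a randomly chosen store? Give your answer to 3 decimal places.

Per component, A: μ=3, E[X²]=21; B: μ=3.5, E[X²]=15.1667; C: μ=1.2, E[X²]=2.28; D: μ=8.4, E[X²]=78.96.
E[X] = 0.21·3 + 0.14·3.5 + 0.38·1.2 + 0.27·8.4 = 3.844.
E[X²] = 0.21·21 + 0.14·15.1667 + 0.38·2.28 + 0.27·78.96 = 28.7189.
Var(X) = E[X²] − (E[X])² = 28.7189 − 14.7763 = 13.9426.

13.943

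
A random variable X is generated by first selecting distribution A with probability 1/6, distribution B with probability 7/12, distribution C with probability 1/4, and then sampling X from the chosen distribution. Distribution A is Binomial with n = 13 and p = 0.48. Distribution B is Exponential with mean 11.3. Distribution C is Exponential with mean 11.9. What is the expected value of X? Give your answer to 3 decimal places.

10.607

Component means — A: 6.24; B: 11.3; C: 11.9.
E[X] = 0.166667·6.24 + 0.583333·11.3 + 0.25·11.9 = 10.6067.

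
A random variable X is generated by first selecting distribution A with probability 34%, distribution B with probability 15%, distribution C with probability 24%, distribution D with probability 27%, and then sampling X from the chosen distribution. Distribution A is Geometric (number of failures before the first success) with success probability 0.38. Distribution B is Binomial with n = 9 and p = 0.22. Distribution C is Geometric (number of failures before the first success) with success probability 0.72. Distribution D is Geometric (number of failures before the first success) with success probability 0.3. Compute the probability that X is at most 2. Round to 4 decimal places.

0.7737

Conditional on each component, P(X ≤ 2): A: 0.761672; B: 0.684214; C: 0.978048; D: 0.657.
By total probability, P(X ≤ 2) = 0.34·0.761672 + 0.15·0.684214 + 0.24·0.978048 + 0.27·0.657 = 0.773722.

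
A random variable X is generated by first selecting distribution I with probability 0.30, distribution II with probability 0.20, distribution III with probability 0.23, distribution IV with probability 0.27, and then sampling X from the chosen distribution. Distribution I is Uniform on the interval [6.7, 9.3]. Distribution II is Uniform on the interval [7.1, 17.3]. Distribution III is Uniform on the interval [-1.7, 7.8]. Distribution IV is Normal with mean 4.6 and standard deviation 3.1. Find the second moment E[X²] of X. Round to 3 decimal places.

For each component E[X²] = Var + (mean)², giving I: 64.5633; II: 157.51; III: 16.8233; IV: 30.77.
Overall E[X²] = 0.3·64.5633 + 0.2·157.51 + 0.23·16.8233 + 0.27·30.77 = 63.0483.

63.048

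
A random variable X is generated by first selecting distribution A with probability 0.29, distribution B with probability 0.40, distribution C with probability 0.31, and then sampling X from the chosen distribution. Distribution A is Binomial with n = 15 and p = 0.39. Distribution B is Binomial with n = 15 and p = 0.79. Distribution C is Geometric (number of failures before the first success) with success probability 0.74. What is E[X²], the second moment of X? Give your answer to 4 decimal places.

68.3092

For each component E[X²] = Var + (mean)², giving A: 37.791; B: 142.911; C: 0.598247.
Overall E[X²] = 0.29·37.791 + 0.4·142.911 + 0.31·0.598247 = 68.3092.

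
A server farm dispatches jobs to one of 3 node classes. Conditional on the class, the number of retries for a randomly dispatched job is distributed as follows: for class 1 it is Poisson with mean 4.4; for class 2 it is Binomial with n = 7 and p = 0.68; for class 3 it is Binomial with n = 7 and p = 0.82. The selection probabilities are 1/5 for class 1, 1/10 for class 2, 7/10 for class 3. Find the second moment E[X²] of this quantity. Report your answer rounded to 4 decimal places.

For each component E[X²] = Var + (mean)², giving 1: 23.76; 2: 24.1808; 3: 33.9808.
Overall E[X²] = 0.2·23.76 + 0.1·24.1808 + 0.7·33.9808 = 30.9566.

30.9566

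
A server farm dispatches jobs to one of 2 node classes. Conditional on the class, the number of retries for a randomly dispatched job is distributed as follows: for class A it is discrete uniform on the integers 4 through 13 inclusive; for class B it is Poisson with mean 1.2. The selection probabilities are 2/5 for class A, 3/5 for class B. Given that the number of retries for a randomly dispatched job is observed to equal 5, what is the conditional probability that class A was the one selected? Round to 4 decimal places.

0.9143

Likelihoods P(X=5 | ·): A: 0.1; B: 0.00624556.
Posterior ∝ prior × likelihood. Numerator for A: 0.4·0.1 = 0.04.
Normalizing constant: 0.4·0.1 + 0.6·0.00624556 = 0.0437473.
P(A | observation) = 0.04 / 0.0437473 = 0.914341.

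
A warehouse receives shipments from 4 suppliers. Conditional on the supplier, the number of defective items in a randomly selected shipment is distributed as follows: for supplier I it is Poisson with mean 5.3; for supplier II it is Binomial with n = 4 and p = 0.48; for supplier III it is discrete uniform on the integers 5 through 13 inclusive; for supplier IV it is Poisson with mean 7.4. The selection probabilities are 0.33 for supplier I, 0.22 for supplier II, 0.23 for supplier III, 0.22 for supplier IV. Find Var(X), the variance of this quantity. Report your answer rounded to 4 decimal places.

11.4380

Per component, I: μ=5.3, E[X²]=33.39; II: μ=1.92, E[X²]=4.6848; III: μ=9, E[X²]=87.6667; IV: μ=7.4, E[X²]=62.16.
E[X] = 0.33·5.3 + 0.22·1.92 + 0.23·9 + 0.22·7.4 = 5.8694.
E[X²] = 0.33·33.39 + 0.22·4.6848 + 0.23·87.6667 + 0.22·62.16 = 45.8879.
Var(X) = E[X²] − (E[X])² = 45.8879 − 34.4499 = 11.438.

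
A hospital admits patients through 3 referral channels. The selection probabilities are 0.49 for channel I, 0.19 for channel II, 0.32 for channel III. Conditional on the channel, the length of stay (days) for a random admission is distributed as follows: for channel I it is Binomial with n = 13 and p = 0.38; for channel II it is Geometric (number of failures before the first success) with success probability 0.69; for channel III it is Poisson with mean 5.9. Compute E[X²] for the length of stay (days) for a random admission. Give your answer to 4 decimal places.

For each component E[X²] = Var + (mean)², giving I: 27.4664; II: 0.852972; III: 40.71.
Overall E[X²] = 0.49·27.4664 + 0.19·0.852972 + 0.32·40.71 = 26.6478.

26.6478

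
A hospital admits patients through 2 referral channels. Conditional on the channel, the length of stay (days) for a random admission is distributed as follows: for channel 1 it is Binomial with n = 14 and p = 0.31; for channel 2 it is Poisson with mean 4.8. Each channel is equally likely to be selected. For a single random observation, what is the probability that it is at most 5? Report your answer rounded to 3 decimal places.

Conditional on each channel, P(X ≤ 5): 1: 0.754634; 2: 0.651006.
By total probability, P(X ≤ 5) = 0.5·0.754634 + 0.5·0.651006 = 0.70282.

0.703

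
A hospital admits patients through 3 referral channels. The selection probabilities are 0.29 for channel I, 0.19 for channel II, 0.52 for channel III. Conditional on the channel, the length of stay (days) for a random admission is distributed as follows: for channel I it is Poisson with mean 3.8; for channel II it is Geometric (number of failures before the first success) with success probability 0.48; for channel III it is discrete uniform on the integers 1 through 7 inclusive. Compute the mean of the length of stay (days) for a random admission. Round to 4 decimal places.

Component means — I: 3.8; II: 1.08333; III: 4.
E[X] = 0.29·3.8 + 0.19·1.08333 + 0.52·4 = 3.38783.

3.3878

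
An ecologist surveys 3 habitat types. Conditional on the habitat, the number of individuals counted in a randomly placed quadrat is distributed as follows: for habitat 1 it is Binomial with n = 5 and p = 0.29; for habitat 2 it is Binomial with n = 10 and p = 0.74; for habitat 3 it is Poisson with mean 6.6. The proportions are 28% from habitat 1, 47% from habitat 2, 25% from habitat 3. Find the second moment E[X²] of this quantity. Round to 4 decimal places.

For each component E[X²] = Var + (mean)², giving 1: 3.132; 2: 56.684; 3: 50.16.
Overall E[X²] = 0.28·3.132 + 0.47·56.684 + 0.25·50.16 = 40.0584.

40.0584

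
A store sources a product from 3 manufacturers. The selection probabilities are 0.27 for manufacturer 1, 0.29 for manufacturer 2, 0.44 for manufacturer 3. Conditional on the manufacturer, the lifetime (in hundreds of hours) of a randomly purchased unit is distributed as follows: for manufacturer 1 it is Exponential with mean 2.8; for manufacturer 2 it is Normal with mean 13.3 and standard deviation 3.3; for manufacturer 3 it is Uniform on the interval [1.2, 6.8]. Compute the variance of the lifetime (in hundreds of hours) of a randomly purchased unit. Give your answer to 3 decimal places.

Per component, 1: μ=2.8, E[X²]=15.68; 2: μ=13.3, E[X²]=187.78; 3: μ=4, E[X²]=18.6133.
E[X] = 0.27·2.8 + 0.29·13.3 + 0.44·4 = 6.373.
E[X²] = 0.27·15.68 + 0.29·187.78 + 0.44·18.6133 = 66.8797.
Var(X) = E[X²] − (E[X])² = 66.8797 − 40.6151 = 26.2645.

26.265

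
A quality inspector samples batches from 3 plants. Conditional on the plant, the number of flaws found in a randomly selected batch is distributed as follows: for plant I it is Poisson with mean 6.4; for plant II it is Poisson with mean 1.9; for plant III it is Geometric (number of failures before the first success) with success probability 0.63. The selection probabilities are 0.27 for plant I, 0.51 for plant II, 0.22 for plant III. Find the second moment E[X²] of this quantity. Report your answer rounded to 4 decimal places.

For each component E[X²] = Var + (mean)², giving I: 47.36; II: 5.51; III: 1.27715.
Overall E[X²] = 0.27·47.36 + 0.51·5.51 + 0.22·1.27715 = 15.8783.

15.8783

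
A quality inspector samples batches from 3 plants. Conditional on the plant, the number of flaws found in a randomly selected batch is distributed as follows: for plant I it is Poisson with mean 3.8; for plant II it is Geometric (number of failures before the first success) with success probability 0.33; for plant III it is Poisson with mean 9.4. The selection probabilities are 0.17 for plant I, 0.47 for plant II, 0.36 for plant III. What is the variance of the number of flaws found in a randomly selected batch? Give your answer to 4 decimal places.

Per component, I: μ=3.8, E[X²]=18.24; II: μ=2.0303, E[X²]=10.2746; III: μ=9.4, E[X²]=97.76.
E[X] = 0.17·3.8 + 0.47·2.0303 + 0.36·9.4 = 4.98424.
E[X²] = 0.17·18.24 + 0.47·10.2746 + 0.36·97.76 = 43.1234.
Var(X) = E[X²] − (E[X])² = 43.1234 − 24.8427 = 18.2808.

18.2808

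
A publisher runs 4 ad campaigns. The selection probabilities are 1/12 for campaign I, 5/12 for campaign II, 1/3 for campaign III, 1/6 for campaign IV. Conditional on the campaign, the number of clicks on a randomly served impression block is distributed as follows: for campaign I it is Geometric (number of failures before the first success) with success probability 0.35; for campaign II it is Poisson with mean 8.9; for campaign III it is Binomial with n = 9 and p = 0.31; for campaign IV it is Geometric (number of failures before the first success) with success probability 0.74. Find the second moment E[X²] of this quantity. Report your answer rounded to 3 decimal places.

40.778

For each component E[X²] = Var + (mean)², giving I: 8.7551; II: 88.11; III: 9.7092; IV: 0.598247.
Overall E[X²] = 0.0833333·8.7551 + 0.416667·88.11 + 0.333333·9.7092 + 0.166667·0.598247 = 40.7782.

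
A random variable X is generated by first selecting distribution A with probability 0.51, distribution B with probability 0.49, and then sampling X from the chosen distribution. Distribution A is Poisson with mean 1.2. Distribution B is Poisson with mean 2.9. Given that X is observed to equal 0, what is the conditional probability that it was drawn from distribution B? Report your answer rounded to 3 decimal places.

0.149

Likelihoods P(X=0 | ·): A: 0.301194; B: 0.0550232.
Posterior ∝ prior × likelihood. Numerator for B: 0.49·0.0550232 = 0.0269614.
Normalizing constant: 0.51·0.301194 + 0.49·0.0550232 = 0.18057.
P(B | observation) = 0.0269614 / 0.18057 = 0.149312.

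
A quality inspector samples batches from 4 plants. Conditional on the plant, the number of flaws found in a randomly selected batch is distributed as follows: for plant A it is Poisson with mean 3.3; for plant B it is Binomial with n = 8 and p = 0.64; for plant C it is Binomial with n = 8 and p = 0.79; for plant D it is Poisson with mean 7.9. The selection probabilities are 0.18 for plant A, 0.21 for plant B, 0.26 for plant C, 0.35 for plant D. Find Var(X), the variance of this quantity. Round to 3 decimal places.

Per component, A: μ=3.3, E[X²]=14.19; B: μ=5.12, E[X²]=28.0576; C: μ=6.32, E[X²]=41.2696; D: μ=7.9, E[X²]=70.31.
E[X] = 0.18·3.3 + 0.21·5.12 + 0.26·6.32 + 0.35·7.9 = 6.0774.
E[X²] = 0.18·14.19 + 0.21·28.0576 + 0.26·41.2696 + 0.35·70.31 = 43.7849.
Var(X) = E[X²] − (E[X])² = 43.7849 − 36.9348 = 6.8501.

6.850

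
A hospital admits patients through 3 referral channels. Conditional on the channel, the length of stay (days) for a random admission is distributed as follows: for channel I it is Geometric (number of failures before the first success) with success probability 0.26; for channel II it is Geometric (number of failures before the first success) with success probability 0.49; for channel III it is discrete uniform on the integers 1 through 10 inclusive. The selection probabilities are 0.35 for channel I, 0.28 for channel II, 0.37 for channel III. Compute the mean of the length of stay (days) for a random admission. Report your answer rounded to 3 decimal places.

3.323

Component means — I: 2.84615; II: 1.04082; III: 5.5.
E[X] = 0.35·2.84615 + 0.28·1.04082 + 0.37·5.5 = 3.32258.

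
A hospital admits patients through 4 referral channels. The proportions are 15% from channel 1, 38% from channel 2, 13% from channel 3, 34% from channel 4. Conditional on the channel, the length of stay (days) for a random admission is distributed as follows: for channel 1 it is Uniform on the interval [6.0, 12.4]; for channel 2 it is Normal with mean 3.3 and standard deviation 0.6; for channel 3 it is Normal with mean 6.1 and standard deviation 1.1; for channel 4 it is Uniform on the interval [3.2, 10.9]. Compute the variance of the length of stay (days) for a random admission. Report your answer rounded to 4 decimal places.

Per component, 1: μ=9.2, E[X²]=88.0533; 2: μ=3.3, E[X²]=11.25; 3: μ=6.1, E[X²]=38.42; 4: μ=7.05, E[X²]=54.6433.
E[X] = 0.15·9.2 + 0.38·3.3 + 0.13·6.1 + 0.34·7.05 = 5.824.
E[X²] = 0.15·88.0533 + 0.38·11.25 + 0.13·38.42 + 0.34·54.6433 = 41.0563.
Var(X) = E[X²] − (E[X])² = 41.0563 − 33.919 = 7.13736.

7.1374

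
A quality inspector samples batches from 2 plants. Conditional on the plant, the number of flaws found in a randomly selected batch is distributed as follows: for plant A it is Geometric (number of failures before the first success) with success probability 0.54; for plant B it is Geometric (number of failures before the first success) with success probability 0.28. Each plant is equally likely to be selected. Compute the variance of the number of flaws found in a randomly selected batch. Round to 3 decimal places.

Per component, A: μ=0.851852, E[X²]=2.30316; B: μ=2.57143, E[X²]=15.7959.
E[X] = 0.5·0.851852 + 0.5·2.57143 = 1.71164.
E[X²] = 0.5·2.30316 + 0.5·15.7959 = 9.04954.
Var(X) = E[X²] − (E[X])² = 9.04954 − 2.92971 = 6.11982.

6.120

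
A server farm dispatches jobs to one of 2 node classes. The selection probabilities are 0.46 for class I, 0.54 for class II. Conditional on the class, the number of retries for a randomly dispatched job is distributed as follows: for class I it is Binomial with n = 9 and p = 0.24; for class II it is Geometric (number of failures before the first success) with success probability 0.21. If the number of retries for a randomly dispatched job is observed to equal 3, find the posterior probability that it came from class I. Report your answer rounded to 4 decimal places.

Likelihoods P(X=3 | ·): I: 0.223766; II: 0.103538.
Posterior ∝ prior × likelihood. Numerator for I: 0.46·0.223766 = 0.102932.
Normalizing constant: 0.46·0.223766 + 0.54·0.103538 = 0.158843.
P(I | observation) = 0.102932 / 0.158843 = 0.648014.

0.6480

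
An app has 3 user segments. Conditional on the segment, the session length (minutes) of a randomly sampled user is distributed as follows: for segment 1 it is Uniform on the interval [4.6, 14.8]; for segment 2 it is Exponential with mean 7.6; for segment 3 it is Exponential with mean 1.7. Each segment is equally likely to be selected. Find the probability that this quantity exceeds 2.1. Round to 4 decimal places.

Conditional on each segment, P(X > 2.1): 1: 1; 2: 0.758573; 3: 0.290749.
By total probability, P(X > 2.1) = 0.333333·1 + 0.333333·0.758573 + 0.333333·0.290749 = 0.683108.

0.6831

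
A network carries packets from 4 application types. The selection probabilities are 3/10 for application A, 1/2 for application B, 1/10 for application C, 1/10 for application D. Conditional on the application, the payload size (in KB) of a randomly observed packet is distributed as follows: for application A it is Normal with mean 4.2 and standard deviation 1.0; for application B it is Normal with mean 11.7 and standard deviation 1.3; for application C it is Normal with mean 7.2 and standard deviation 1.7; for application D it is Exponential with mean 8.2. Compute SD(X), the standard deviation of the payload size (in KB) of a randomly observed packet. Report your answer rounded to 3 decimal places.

Per component, A: μ=4.2, E[X²]=18.64; B: μ=11.7, E[X²]=138.58; C: μ=7.2, E[X²]=54.73; D: μ=8.2, E[X²]=134.48.
E[X] = 0.3·4.2 + 0.5·11.7 + 0.1·7.2 + 0.1·8.2 = 8.65.
E[X²] = 0.3·18.64 + 0.5·138.58 + 0.1·54.73 + 0.1·134.48 = 93.803.
Var(X) = E[X²] − (E[X])² = 93.803 − 74.8225 = 18.9805.
SD(X) = √18.9805 = 4.35666.

4.357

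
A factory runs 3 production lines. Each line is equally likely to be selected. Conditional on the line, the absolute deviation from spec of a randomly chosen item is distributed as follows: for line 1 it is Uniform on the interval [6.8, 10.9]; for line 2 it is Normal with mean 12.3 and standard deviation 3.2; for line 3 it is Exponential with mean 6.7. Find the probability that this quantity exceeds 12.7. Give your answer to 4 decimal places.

0.2002

Conditional on each line, P(X > 12.7): 1: 0; 2: 0.450262; 3: 0.15024.
By total probability, P(X > 12.7) = 0.333333·0 + 0.333333·0.450262 + 0.333333·0.15024 = 0.200167.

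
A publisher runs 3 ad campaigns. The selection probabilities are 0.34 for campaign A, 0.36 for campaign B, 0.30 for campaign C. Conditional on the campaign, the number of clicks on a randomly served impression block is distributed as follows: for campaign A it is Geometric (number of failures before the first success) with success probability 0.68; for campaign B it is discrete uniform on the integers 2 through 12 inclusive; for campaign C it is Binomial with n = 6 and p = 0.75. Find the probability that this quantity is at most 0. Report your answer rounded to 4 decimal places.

Conditional on each campaign, P(X ≤ 0): A: 0.68; B: 0; C: 0.000244141.
By total probability, P(X ≤ 0) = 0.34·0.68 + 0.36·0 + 0.3·0.000244141 = 0.231273.

0.2313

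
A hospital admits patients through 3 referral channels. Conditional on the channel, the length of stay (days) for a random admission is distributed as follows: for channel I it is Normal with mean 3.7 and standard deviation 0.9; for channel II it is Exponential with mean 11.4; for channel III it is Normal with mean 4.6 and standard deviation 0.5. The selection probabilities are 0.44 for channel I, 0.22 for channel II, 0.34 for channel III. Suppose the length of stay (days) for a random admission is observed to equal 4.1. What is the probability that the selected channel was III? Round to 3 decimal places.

0.464

Likelihoods f(4.1 | ·): I: 0.401582; II: 0.0612212; III: 0.483941.
Posterior ∝ prior × likelihood. Numerator for III: 0.34·0.483941 = 0.16454.
Normalizing constant: 0.44·0.401582 + 0.22·0.0612212 + 0.34·0.483941 = 0.354705.
P(III | observation) = 0.16454 / 0.354705 = 0.463879.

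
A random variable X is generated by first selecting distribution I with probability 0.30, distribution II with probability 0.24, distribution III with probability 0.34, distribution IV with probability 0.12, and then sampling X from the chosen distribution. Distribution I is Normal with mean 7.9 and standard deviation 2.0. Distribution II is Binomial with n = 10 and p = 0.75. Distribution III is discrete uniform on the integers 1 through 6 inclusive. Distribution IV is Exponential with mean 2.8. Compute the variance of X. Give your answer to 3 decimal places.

Per component, I: μ=7.9, E[X²]=66.41; II: μ=7.5, E[X²]=58.125; III: μ=3.5, E[X²]=15.1667; IV: μ=2.8, E[X²]=15.68.
E[X] = 0.3·7.9 + 0.24·7.5 + 0.34·3.5 + 0.12·2.8 = 5.696.
E[X²] = 0.3·66.41 + 0.24·58.125 + 0.34·15.1667 + 0.12·15.68 = 40.9113.
Var(X) = E[X²] − (E[X])² = 40.9113 − 32.4444 = 8.46685.

8.467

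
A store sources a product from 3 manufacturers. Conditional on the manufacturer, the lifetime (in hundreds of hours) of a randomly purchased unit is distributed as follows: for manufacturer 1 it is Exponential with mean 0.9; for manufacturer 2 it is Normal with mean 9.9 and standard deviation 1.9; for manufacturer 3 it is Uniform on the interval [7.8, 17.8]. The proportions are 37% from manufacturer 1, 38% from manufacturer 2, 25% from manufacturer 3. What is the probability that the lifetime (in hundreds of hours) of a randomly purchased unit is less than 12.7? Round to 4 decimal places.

0.8458

Conditional on each manufacturer, P(X < 12.7): 1: 0.999999; 2: 0.929717; 3: 0.49.
By total probability, P(X < 12.7) = 0.37·0.999999 + 0.38·0.929717 + 0.25·0.49 = 0.845792.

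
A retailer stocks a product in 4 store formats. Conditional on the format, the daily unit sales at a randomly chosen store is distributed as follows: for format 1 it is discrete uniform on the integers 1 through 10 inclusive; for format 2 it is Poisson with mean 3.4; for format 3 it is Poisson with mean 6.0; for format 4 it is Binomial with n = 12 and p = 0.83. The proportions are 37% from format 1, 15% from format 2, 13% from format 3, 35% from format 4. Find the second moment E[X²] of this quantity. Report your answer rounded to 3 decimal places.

For each component E[X²] = Var + (mean)², giving 1: 38.5; 2: 14.96; 3: 42; 4: 100.895.
Overall E[X²] = 0.37·38.5 + 0.15·14.96 + 0.13·42 + 0.35·100.895 = 57.2622.

57.262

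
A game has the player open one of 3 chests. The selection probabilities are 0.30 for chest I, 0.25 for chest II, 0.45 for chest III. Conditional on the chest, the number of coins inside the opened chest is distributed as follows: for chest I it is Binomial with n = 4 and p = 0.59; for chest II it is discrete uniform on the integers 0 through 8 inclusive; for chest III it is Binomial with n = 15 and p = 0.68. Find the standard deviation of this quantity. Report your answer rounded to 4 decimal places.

4.0311

Per component, I: μ=2.36, E[X²]=6.5372; II: μ=4, E[X²]=22.6667; III: μ=10.2, E[X²]=107.304.
E[X] = 0.3·2.36 + 0.25·4 + 0.45·10.2 = 6.298.
E[X²] = 0.3·6.5372 + 0.25·22.6667 + 0.45·107.304 = 55.9146.
Var(X) = E[X²] − (E[X])² = 55.9146 − 39.6648 = 16.2498.
SD(X) = √16.2498 = 4.03111.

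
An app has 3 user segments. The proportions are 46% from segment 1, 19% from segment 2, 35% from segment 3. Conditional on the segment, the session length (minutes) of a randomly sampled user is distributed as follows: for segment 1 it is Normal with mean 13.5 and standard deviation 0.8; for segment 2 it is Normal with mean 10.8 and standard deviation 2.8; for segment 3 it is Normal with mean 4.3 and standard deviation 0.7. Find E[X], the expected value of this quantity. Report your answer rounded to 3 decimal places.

Component means — 1: 13.5; 2: 10.8; 3: 4.3.
E[X] = 0.46·13.5 + 0.19·10.8 + 0.35·4.3 = 9.767.

9.767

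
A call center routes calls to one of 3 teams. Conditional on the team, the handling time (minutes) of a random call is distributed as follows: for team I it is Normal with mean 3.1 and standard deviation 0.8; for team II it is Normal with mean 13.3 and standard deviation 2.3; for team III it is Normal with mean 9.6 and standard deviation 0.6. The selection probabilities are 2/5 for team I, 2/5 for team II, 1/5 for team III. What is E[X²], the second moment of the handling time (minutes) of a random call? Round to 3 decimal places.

For each component E[X²] = Var + (mean)², giving I: 10.25; II: 182.18; III: 92.52.
Overall E[X²] = 0.4·10.25 + 0.4·182.18 + 0.2·92.52 = 95.476.

95.476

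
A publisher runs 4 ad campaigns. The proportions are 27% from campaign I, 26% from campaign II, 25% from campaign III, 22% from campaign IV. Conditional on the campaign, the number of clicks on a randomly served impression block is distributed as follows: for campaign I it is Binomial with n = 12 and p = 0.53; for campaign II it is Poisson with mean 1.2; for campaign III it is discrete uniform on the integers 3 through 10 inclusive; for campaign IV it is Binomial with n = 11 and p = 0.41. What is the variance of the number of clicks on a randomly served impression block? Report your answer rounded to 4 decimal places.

Per component, I: μ=6.36, E[X²]=43.4388; II: μ=1.2, E[X²]=2.64; III: μ=6.5, E[X²]=47.5; IV: μ=4.51, E[X²]=23.001.
E[X] = 0.27·6.36 + 0.26·1.2 + 0.25·6.5 + 0.22·4.51 = 4.6464.
E[X²] = 0.27·43.4388 + 0.26·2.64 + 0.25·47.5 + 0.22·23.001 = 29.3501.
Var(X) = E[X²] − (E[X])² = 29.3501 − 21.589 = 7.76106.

7.7611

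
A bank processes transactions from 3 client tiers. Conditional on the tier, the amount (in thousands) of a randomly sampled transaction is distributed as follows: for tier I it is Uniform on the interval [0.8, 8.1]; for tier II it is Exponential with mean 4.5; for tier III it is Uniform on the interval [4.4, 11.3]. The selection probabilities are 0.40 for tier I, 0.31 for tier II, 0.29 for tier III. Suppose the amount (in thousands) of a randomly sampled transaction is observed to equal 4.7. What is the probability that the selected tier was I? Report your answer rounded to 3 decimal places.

Likelihoods f(4.7 | ·): I: 0.136986; II: 0.0781972; III: 0.144928.
Posterior ∝ prior × likelihood. Numerator for I: 0.4·0.136986 = 0.0547945.
Normalizing constant: 0.4·0.136986 + 0.31·0.0781972 + 0.29·0.144928 = 0.121065.
P(I | observation) = 0.0547945 / 0.121065 = 0.452606.

0.453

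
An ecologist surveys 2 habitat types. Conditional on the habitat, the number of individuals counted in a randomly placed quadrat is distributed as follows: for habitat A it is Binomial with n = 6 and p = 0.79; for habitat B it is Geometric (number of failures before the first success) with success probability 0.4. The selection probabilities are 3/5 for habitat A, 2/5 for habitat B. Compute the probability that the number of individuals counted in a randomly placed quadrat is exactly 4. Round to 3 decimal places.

Conditional on each habitat, P(X = 4): A: 0.257655; B: 0.05184.
By total probability, P(X = 4) = 0.6·0.257655 + 0.4·0.05184 = 0.175329.

0.175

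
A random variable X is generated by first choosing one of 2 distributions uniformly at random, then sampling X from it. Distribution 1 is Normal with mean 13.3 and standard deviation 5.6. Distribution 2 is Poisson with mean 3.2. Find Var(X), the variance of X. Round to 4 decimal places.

42.7825

Per component, 1: μ=13.3, E[X²]=208.25; 2: μ=3.2, E[X²]=13.44.
E[X] = 0.5·13.3 + 0.5·3.2 = 8.25.
E[X²] = 0.5·208.25 + 0.5·13.44 = 110.845.
Var(X) = E[X²] − (E[X])² = 110.845 − 68.0625 = 42.7825.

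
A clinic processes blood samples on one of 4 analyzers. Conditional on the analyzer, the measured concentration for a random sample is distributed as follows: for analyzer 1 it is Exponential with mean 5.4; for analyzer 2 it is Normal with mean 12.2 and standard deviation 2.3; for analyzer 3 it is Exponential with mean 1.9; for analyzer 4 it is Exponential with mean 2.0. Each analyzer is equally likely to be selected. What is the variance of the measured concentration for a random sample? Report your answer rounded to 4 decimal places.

Per component, 1: μ=5.4, E[X²]=58.32; 2: μ=12.2, E[X²]=154.13; 3: μ=1.9, E[X²]=7.22; 4: μ=2, E[X²]=8.
E[X] = 0.25·5.4 + 0.25·12.2 + 0.25·1.9 + 0.25·2 = 5.375.
E[X²] = 0.25·58.32 + 0.25·154.13 + 0.25·7.22 + 0.25·8 = 56.9175.
Var(X) = E[X²] − (E[X])² = 56.9175 − 28.8906 = 28.0269.

28.0269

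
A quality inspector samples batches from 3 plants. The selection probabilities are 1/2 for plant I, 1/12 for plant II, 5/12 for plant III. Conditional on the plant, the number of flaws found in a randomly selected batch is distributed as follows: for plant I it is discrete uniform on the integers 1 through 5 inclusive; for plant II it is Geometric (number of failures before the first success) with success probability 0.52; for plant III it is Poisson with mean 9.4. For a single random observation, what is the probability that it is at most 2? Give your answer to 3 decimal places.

Conditional on each plant, P(X ≤ 2): I: 0.4; II: 0.889408; III: 0.00451508.
By total probability, P(X ≤ 2) = 0.5·0.4 + 0.0833333·0.889408 + 0.416667·0.00451508 = 0.275999.

0.276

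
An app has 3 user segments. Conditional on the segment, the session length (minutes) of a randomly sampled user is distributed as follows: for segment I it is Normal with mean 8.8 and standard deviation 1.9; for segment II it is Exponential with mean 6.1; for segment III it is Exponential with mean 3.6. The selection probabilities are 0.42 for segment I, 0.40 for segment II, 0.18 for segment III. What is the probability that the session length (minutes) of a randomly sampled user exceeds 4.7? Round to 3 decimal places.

Conditional on each segment, P(X > 4.7): I: 0.984532; II: 0.462785; III: 0.271022.
By total probability, P(X > 4.7) = 0.42·0.984532 + 0.4·0.462785 + 0.18·0.271022 = 0.647402.

0.647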